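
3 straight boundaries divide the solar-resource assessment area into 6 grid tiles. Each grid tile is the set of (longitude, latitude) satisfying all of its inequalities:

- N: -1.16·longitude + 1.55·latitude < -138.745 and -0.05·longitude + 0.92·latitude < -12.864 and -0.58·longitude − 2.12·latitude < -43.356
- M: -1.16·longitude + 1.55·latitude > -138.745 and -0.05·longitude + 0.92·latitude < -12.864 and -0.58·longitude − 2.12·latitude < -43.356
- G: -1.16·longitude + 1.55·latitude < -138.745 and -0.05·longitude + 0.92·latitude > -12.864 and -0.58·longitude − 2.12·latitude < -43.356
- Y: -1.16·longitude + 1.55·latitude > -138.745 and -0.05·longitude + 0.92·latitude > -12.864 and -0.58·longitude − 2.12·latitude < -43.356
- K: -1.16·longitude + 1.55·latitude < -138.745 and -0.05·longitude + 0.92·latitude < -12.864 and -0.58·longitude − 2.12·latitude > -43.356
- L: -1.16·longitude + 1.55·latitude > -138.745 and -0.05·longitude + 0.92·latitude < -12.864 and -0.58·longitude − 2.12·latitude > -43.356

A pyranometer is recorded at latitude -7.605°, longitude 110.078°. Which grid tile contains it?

G

-1.16·110.078 + 1.55·-7.605 = -139.478, which is < -138.745
-0.05·110.078 + 0.92·-7.605 = -12.501, which is > -12.864
-0.58·110.078 − 2.12·-7.605 = -47.723, which is < -43.356
This sign pattern matches G.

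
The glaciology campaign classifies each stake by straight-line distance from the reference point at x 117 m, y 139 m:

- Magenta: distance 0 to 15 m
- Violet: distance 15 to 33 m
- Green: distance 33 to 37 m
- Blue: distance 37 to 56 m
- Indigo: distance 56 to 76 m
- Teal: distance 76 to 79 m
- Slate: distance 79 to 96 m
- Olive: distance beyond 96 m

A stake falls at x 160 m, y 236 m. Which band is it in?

Distance = √((160−117)² + (236−139)²) = √(1849.000 + 9409.000) = 106.104 m.
96 ≤ 106.104 < ∞ → Olive.

Olive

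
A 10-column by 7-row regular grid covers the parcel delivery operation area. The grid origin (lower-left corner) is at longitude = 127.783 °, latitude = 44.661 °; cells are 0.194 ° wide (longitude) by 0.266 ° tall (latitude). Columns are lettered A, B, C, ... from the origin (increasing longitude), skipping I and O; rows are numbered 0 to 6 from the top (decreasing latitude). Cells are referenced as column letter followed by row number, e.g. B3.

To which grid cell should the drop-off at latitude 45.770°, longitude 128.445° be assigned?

Column index: ⌊(128.445 − 127.783) / 0.194⌋ = ⌊3.412⌋ = 3 → column D
Row offset from origin: ⌊(45.770 − 44.661) / 0.266⌋ = ⌊4.169⌋ = 4 → row 2 (counted from top)

D2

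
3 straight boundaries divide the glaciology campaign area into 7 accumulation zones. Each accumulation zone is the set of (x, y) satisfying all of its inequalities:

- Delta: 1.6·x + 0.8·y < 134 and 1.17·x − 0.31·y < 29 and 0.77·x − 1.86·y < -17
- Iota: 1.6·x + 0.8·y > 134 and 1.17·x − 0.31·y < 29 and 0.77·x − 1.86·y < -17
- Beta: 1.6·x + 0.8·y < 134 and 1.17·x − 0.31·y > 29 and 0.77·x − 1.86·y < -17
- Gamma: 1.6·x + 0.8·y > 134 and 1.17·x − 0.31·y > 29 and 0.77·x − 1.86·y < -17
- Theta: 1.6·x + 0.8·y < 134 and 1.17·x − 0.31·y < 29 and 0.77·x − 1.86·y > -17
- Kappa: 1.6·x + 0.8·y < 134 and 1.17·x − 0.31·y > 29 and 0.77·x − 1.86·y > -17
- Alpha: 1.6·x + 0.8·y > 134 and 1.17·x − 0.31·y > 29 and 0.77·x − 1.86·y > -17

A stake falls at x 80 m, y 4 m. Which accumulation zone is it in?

1.6·80 + 0.8·4 = 131.200, which is < 134
1.17·80 − 0.31·4 = 92.360, which is > 29
0.77·80 − 1.86·4 = 54.160, which is > -17
This sign pattern matches Kappa.

Kappa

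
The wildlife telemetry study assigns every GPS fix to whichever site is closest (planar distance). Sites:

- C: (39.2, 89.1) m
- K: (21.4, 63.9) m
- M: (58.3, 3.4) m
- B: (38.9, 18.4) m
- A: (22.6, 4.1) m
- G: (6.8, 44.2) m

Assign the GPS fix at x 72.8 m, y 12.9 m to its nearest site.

M

Squared distances to each site:
C: 6935.400; K: 5242.960; M: 300.500; B: 1179.460; A: 2597.480; G: 5335.690.
Minimum at M.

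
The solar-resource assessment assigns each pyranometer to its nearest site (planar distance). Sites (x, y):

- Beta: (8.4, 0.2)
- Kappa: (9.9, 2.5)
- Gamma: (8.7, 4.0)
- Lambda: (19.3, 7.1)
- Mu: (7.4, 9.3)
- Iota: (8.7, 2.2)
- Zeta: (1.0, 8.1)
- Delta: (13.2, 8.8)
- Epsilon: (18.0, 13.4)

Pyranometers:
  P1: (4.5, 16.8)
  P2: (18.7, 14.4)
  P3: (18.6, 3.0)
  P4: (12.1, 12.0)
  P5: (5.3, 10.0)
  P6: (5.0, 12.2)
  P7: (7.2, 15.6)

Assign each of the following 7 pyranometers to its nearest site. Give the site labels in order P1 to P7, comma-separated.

Mu, Epsilon, Lambda, Delta, Mu, Mu, Mu

P1 → Mu (d²=64.66)
P2 → Epsilon (d²=1.49)
P3 → Lambda (d²=17.30)
P4 → Delta (d²=11.45)
P5 → Mu (d²=4.90)
P6 → Mu (d²=14.17)
P7 → Mu (d²=39.73)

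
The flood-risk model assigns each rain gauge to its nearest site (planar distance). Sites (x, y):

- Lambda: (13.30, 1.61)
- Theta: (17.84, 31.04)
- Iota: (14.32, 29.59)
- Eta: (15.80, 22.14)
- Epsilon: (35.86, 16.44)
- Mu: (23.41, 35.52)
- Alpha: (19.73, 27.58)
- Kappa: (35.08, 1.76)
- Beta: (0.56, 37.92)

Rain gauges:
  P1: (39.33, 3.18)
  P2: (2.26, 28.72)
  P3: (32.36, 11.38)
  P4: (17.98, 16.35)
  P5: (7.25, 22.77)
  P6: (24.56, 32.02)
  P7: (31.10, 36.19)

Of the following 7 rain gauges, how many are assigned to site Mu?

P1 → Kappa
P2 → Beta
P3 → Epsilon
P4 → Eta
P5 → Eta
P6 → Mu
P7 → Mu
2 of the 7 go to Mu.

2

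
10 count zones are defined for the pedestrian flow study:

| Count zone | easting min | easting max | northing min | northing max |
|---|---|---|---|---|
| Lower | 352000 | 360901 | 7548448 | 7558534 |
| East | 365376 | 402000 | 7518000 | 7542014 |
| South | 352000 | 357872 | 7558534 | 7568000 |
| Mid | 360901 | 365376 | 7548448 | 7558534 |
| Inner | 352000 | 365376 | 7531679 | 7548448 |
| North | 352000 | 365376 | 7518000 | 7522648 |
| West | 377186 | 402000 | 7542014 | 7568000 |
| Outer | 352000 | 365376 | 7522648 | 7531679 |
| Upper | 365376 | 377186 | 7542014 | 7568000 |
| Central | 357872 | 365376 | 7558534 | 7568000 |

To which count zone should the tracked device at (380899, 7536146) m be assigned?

East

The point has easting = 380899 and northing = 7536146.
Only East satisfies 365376 ≤ easting ≤ 402000 and 7518000 ≤ northing ≤ 7542014.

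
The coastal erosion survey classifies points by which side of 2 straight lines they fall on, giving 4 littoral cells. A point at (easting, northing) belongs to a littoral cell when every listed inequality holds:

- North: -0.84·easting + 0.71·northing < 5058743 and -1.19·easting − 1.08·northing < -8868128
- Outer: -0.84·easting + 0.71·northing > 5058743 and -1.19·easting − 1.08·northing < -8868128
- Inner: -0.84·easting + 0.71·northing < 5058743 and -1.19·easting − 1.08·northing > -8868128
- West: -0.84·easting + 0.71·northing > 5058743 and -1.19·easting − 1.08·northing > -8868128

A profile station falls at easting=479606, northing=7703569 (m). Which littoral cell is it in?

-0.84·479606 + 0.71·7703569 = 5066664.950, which is > 5058743
-1.19·479606 − 1.08·7703569 = -8890585.660, which is < -8868128
This sign pattern matches Outer.

Outer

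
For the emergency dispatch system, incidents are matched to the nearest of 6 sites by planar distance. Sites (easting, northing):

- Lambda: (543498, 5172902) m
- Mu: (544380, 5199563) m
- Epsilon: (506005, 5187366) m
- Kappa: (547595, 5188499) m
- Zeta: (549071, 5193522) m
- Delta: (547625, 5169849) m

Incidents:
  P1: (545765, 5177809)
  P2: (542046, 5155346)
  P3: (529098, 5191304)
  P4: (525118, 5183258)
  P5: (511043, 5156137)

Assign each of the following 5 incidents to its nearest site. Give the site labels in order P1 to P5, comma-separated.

P1 → Lambda (d²=29217938.00)
P2 → Delta (d²=241462250.00)
P3 → Mu (d²=301750605.00)
P4 → Epsilon (d²=382182433.00)
P5 → Epsilon (d²=1000631885.00)

Lambda, Delta, Mu, Epsilon, Epsilon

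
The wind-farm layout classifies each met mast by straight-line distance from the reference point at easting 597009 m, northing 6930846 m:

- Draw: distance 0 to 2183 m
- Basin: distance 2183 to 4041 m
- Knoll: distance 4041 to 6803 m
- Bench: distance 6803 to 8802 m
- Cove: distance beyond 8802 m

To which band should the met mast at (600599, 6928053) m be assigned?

Distance = √((600599−597009)² + (6928053−6930846)²) = √(12888100.000 + 7800849.000) = 4548.511 m.
4041 ≤ 4548.511 < 6803 → Knoll.

Knoll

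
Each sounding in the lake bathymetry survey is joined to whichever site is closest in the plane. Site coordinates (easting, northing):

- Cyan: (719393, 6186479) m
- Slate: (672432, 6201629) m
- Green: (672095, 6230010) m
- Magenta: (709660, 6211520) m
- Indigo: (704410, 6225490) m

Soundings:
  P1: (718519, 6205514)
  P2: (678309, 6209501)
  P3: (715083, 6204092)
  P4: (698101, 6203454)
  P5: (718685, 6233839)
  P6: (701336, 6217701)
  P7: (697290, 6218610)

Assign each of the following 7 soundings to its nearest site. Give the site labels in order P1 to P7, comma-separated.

Magenta, Slate, Magenta, Magenta, Indigo, Indigo, Indigo

P1 → Magenta (d²=114553917.00)
P2 → Slate (d²=96507513.00)
P3 → Magenta (d²=84584113.00)
P4 → Magenta (d²=198670837.00)
P5 → Indigo (d²=273481426.00)
P6 → Indigo (d²=70117997.00)
P7 → Indigo (d²=98028800.00)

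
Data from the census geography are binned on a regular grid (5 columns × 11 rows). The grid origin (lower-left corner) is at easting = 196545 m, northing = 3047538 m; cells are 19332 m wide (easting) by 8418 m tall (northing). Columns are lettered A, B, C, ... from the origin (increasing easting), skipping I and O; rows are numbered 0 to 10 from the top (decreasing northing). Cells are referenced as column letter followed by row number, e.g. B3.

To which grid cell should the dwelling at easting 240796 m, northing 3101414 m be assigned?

C4

Column index: ⌊(240796 − 196545) / 19332⌋ = ⌊2.289⌋ = 2 → column C
Row offset from origin: ⌊(3101414 − 3047538) / 8418⌋ = ⌊6.400⌋ = 6 → row 4 (counted from top)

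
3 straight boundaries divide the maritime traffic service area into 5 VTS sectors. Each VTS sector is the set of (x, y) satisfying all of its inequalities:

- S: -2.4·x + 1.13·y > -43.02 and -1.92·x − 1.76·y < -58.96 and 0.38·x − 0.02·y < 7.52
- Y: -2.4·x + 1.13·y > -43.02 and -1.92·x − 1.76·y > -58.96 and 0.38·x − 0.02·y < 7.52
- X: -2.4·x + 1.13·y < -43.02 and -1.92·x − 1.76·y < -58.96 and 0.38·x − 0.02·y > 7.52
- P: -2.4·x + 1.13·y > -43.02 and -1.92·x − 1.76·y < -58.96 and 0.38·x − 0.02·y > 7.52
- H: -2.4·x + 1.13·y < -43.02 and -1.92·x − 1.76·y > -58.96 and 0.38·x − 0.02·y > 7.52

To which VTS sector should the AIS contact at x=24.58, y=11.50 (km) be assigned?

-2.4·24.58 + 1.13·11.50 = -45.997, which is < -43.02
-1.92·24.58 − 1.76·11.50 = -67.434, which is < -58.96
0.38·24.58 − 0.02·11.50 = 9.110, which is > 7.52
This sign pattern matches X.

X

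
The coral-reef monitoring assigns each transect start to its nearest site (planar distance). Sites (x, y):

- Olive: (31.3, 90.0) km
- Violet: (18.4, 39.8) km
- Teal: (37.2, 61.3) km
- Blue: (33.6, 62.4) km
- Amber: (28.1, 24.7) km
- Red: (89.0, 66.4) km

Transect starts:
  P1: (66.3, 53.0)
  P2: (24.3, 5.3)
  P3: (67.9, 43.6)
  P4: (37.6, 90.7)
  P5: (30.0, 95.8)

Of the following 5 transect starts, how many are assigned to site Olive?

2

P1 → Red
P2 → Amber
P3 → Red
P4 → Olive
P5 → Olive
2 of the 5 go to Olive.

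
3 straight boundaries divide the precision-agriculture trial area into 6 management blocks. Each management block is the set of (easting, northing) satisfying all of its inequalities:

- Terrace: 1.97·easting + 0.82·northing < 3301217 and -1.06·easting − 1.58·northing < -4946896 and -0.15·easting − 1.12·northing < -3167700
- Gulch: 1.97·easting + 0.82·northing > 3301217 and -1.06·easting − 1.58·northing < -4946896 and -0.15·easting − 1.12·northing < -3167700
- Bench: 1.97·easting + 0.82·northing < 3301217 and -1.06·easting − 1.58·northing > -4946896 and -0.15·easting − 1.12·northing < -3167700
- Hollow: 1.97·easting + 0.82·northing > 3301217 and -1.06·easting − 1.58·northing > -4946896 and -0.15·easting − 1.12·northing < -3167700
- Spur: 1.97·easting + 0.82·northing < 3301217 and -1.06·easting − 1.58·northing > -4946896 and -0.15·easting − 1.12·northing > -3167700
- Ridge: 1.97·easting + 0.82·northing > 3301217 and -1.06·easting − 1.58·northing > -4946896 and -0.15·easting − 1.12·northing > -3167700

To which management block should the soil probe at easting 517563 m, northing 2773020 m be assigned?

1.97·517563 + 0.82·2773020 = 3293475.510, which is < 3301217
-1.06·517563 − 1.58·2773020 = -4929988.380, which is > -4946896
-0.15·517563 − 1.12·2773020 = -3183416.850, which is < -3167700
This sign pattern matches Bench.

Bench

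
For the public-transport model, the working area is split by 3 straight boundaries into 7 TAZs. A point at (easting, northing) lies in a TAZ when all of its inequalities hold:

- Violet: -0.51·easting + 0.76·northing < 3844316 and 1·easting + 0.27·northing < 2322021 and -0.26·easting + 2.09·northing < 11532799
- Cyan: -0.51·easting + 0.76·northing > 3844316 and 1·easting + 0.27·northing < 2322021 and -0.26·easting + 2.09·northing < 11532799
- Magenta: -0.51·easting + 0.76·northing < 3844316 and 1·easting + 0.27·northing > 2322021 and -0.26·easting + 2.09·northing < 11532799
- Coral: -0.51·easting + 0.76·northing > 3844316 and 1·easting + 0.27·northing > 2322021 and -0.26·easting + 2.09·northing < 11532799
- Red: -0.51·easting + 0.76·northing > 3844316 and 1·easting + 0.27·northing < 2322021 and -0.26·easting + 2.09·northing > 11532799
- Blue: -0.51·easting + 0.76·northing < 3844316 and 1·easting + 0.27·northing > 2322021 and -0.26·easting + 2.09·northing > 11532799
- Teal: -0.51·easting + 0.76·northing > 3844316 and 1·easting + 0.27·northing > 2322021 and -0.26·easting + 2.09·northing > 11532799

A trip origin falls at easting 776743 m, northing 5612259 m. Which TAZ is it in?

-0.51·776743 + 0.76·5612259 = 3869177.910, which is > 3844316
1·776743 + 0.27·5612259 = 2292052.930, which is < 2322021
-0.26·776743 + 2.09·5612259 = 11527668.130, which is < 11532799
This sign pattern matches Cyan.

Cyan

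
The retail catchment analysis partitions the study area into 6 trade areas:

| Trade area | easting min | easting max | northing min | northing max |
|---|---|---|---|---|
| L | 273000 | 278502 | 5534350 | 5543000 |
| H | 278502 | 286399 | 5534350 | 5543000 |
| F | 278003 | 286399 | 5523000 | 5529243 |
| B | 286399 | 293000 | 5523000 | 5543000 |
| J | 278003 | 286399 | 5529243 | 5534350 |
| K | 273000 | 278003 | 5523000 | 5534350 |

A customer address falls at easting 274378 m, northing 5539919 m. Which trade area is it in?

The point has easting = 274378 and northing = 5539919.
Only L satisfies 273000 ≤ easting ≤ 278502 and 5534350 ≤ northing ≤ 5543000.

L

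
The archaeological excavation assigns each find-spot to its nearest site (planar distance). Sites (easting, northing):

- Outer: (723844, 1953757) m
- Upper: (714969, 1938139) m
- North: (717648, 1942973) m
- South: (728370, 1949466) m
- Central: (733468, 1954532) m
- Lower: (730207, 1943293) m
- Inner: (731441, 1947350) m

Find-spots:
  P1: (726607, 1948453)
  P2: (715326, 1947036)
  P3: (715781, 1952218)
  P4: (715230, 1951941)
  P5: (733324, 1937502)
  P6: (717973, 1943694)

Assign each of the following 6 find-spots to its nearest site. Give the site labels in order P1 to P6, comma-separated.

South, North, Outer, Outer, Lower, North

P1 → South (d²=4134338.00)
P2 → North (d²=21899653.00)
P3 → Outer (d²=67380490.00)
P4 → Outer (d²=77498852.00)
P5 → Lower (d²=43251370.00)
P6 → North (d²=625466.00)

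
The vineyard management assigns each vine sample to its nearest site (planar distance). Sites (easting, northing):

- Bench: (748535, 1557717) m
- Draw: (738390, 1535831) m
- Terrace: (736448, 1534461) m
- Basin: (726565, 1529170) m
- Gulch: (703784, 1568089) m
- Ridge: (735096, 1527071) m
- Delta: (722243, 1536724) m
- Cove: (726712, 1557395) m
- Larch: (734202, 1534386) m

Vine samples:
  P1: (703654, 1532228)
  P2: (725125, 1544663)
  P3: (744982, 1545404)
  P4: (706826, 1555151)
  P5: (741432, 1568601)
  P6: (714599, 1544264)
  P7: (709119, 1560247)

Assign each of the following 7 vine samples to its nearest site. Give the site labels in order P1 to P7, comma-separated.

Delta, Delta, Draw, Gulch, Bench, Delta, Gulch

P1 → Delta (d²=365764937.00)
P2 → Delta (d²=71333645.00)
P3 → Draw (d²=135096793.00)
P4 → Gulch (d²=176645608.00)
P5 → Bench (d²=168914065.00)
P6 → Delta (d²=115282336.00)
P7 → Gulch (d²=89959189.00)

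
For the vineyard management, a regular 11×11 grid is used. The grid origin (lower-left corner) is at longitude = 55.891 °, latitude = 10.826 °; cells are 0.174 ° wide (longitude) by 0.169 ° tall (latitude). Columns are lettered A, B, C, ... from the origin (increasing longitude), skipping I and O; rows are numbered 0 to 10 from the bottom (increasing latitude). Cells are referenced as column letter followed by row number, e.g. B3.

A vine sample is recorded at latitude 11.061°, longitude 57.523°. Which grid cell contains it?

Column index: ⌊(57.523 − 55.891) / 0.174⌋ = ⌊9.379⌋ = 9 → column K
Row offset from origin: ⌊(11.061 − 10.826) / 0.169⌋ = ⌊1.391⌋ = 1 → row 1

K1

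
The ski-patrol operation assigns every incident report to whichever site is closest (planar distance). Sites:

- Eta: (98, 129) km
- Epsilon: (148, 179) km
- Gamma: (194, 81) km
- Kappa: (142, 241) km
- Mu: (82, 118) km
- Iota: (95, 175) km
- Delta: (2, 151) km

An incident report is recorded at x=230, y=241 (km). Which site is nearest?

Kappa

Squared distances to each site:
Eta: 29968.000; Epsilon: 10568.000; Gamma: 26896.000; Kappa: 7744.000; Mu: 37033.000; Iota: 22581.000; Delta: 60084.000.
Minimum at Kappa.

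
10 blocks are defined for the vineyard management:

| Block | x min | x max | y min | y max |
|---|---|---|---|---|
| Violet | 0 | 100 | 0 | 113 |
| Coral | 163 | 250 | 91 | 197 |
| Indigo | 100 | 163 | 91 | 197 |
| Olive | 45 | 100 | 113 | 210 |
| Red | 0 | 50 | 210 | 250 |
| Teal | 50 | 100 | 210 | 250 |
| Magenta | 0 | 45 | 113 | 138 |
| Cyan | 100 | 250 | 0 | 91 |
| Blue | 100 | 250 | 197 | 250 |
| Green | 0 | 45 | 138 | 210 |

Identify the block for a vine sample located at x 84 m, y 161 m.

Olive

The point has x = 84 and y = 161.
Only Olive satisfies 45 ≤ x ≤ 100 and 113 ≤ y ≤ 210.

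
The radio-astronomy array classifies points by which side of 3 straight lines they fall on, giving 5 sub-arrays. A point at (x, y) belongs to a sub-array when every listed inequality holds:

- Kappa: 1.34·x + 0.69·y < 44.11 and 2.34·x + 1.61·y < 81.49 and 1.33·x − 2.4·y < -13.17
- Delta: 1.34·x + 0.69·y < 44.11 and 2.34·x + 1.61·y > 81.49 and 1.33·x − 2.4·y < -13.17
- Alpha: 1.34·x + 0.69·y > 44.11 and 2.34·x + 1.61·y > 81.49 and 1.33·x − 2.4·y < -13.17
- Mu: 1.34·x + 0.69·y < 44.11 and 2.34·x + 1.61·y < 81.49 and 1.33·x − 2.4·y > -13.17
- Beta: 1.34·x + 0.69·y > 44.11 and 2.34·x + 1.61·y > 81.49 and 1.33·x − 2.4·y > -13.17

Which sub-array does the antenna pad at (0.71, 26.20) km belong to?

Kappa

1.34·0.71 + 0.69·26.20 = 19.029, which is < 44.11
2.34·0.71 + 1.61·26.20 = 43.843, which is < 81.49
1.33·0.71 − 2.4·26.20 = -61.936, which is < -13.17
This sign pattern matches Kappa.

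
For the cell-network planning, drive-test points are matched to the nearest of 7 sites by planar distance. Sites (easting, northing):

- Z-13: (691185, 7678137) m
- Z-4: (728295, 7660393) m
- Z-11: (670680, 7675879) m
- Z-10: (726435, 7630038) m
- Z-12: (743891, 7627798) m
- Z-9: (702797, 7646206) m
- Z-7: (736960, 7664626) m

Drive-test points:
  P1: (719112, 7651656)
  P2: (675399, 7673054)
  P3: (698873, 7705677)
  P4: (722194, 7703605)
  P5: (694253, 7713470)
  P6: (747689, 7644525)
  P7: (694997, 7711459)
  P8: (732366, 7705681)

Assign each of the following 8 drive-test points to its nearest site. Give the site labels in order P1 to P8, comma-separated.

P1 → Z-4 (d²=160662658.00)
P2 → Z-11 (d²=30249586.00)
P3 → Z-13 (d²=817556944.00)
P4 → Z-13 (d²=1610177105.00)
P5 → Z-13 (d²=1257833513.00)
P6 → Z-12 (d²=294217333.00)
P7 → Z-13 (d²=1124887028.00)
P8 → Z-7 (d²=1706617861.00)

Z-4, Z-11, Z-13, Z-13, Z-13, Z-12, Z-13, Z-7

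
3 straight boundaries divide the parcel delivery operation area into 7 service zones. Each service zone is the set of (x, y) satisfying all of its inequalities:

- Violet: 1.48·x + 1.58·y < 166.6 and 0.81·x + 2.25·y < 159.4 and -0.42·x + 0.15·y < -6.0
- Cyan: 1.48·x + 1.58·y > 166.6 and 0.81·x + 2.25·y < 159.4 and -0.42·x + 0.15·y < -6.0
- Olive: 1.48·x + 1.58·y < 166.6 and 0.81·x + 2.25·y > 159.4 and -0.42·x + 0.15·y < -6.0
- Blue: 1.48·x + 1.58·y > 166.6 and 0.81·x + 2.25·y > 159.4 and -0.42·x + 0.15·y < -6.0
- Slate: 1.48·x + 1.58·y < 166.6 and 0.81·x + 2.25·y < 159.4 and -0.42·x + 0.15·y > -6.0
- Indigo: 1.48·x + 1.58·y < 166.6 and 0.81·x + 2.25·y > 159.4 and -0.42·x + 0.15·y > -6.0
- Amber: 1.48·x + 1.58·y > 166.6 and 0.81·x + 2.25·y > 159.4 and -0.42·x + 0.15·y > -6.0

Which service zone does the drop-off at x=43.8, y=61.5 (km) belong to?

Olive

1.48·43.8 + 1.58·61.5 = 161.994, which is < 166.6
0.81·43.8 + 2.25·61.5 = 173.853, which is > 159.4
-0.42·43.8 + 0.15·61.5 = -9.171, which is < -6.0
This sign pattern matches Olive.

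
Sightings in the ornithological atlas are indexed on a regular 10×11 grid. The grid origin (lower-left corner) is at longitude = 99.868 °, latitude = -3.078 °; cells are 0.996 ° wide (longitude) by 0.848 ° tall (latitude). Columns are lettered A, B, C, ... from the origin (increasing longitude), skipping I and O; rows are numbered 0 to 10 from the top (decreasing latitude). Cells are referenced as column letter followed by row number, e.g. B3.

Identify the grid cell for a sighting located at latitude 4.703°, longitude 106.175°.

Column index: ⌊(106.175 − 99.868) / 0.996⌋ = ⌊6.332⌋ = 6 → column G
Row offset from origin: ⌊(4.703 − -3.078) / 0.848⌋ = ⌊9.176⌋ = 9 → row 1 (counted from top)

G1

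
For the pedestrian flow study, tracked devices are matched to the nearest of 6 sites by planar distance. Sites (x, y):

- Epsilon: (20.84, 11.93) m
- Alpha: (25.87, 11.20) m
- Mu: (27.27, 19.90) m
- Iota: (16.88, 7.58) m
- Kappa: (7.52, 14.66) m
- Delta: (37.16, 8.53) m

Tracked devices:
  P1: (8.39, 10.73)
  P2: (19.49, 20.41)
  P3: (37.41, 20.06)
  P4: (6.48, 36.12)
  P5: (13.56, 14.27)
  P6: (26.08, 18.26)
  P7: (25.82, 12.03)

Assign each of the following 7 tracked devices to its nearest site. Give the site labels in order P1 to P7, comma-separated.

P1 → Kappa (d²=16.20)
P2 → Mu (d²=60.79)
P3 → Mu (d²=102.85)
P4 → Kappa (d²=461.61)
P5 → Kappa (d²=36.63)
P6 → Mu (d²=4.11)
P7 → Alpha (d²=0.69)

Kappa, Mu, Mu, Kappa, Kappa, Mu, Alpha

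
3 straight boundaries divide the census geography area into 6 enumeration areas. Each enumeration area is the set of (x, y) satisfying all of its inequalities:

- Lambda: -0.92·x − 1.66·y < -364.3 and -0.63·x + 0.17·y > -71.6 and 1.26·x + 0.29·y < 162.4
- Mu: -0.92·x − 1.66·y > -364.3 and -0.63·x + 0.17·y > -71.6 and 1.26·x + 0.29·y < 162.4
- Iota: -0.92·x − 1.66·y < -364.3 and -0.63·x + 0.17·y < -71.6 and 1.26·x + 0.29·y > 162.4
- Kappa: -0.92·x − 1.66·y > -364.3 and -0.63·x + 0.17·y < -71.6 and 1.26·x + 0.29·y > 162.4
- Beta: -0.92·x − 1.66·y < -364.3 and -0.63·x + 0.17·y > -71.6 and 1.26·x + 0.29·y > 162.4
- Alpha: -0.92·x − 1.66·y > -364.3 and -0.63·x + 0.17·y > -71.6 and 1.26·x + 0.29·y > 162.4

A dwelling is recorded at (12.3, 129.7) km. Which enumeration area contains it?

-0.92·12.3 − 1.66·129.7 = -226.618, which is > -364.3
-0.63·12.3 + 0.17·129.7 = 14.300, which is > -71.6
1.26·12.3 + 0.29·129.7 = 53.111, which is < 162.4
This sign pattern matches Mu.

Mu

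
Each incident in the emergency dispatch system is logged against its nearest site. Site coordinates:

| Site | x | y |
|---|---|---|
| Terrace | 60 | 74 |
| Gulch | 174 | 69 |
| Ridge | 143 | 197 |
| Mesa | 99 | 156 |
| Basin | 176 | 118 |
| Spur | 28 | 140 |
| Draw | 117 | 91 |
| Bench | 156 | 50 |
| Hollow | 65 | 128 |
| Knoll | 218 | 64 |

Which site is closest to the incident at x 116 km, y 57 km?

Squared distances to each site:
Terrace: 3425.000; Gulch: 3508.000; Ridge: 20329.000; Mesa: 10090.000; Basin: 7321.000; Spur: 14633.000; Draw: 1157.000; Bench: 1649.000; Hollow: 7642.000; Knoll: 10453.000.
Minimum at Draw.

Draw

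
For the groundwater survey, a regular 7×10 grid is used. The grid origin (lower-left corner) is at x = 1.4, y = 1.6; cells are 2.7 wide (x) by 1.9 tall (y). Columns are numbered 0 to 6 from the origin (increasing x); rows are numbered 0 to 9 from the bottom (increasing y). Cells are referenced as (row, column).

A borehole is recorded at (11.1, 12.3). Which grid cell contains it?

Column index: ⌊(11.1 − 1.4) / 2.7⌋ = ⌊3.593⌋ = 3
Row offset from origin: ⌊(12.3 − 1.6) / 1.9⌋ = ⌊5.632⌋ = 5 → row 5

(5, 3)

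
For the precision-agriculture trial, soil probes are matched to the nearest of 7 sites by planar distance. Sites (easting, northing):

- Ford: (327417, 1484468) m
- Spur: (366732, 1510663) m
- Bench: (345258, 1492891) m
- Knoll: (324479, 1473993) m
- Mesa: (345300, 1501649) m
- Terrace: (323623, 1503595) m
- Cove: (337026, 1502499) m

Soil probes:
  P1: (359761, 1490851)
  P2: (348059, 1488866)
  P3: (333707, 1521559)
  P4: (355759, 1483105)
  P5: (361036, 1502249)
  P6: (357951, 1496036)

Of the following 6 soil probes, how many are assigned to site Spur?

P1 → Bench
P2 → Bench
P3 → Cove
P4 → Bench
P5 → Spur
P6 → Bench
1 of the 6 goes to Spur.

1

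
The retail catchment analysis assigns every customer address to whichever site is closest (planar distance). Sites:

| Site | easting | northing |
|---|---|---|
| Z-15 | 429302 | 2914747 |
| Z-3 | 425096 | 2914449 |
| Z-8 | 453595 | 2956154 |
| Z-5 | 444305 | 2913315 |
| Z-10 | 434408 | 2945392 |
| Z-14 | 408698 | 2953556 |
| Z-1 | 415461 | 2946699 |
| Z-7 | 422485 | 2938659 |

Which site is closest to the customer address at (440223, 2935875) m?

Z-10

Squared distances to each site:
Z-15: 565660625.000; Z-3: 687899605.000; Z-8: 590048225.000; Z-5: 525616324.000; Z-10: 124387514.000; Z-14: 1306443386.000; Z-1: 730315620.000; Z-7: 322387300.000.
Minimum at Z-10.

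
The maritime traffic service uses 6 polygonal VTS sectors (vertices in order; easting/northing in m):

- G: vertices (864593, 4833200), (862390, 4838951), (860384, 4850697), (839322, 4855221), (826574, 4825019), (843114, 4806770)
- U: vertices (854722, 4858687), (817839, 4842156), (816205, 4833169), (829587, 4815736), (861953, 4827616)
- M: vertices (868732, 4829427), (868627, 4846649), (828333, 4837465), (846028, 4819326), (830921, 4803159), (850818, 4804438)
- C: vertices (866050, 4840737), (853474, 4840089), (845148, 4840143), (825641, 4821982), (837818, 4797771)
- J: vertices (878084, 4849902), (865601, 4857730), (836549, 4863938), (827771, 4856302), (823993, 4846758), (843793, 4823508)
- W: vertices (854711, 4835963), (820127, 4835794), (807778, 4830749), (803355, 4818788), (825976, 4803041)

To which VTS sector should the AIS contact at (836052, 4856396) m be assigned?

J

Cast a ray rightward from (836052, 4856396). For each polygon, the edges (by vertex number in listed order) whose endpoints lie on opposite sides of northing = 4856396, where each meets that height, and whether that is right or left of the point:
G: no edge straddles that height → 0 crossings.
U: 1–2 at easting≈849610.5 (right), 5–1 at easting≈855255.2 (right) → 2 crossings.
M: no edge straddles that height → 0 crossings.
C: no edge straddles that height → 0 crossings.
J: 1–2 at easting≈867728.3 (right), 3–4 at easting≈827879.1 (left) → 1 crossing.
W: no edge straddles that height → 0 crossings.
Only J has an odd count, so the point is inside J.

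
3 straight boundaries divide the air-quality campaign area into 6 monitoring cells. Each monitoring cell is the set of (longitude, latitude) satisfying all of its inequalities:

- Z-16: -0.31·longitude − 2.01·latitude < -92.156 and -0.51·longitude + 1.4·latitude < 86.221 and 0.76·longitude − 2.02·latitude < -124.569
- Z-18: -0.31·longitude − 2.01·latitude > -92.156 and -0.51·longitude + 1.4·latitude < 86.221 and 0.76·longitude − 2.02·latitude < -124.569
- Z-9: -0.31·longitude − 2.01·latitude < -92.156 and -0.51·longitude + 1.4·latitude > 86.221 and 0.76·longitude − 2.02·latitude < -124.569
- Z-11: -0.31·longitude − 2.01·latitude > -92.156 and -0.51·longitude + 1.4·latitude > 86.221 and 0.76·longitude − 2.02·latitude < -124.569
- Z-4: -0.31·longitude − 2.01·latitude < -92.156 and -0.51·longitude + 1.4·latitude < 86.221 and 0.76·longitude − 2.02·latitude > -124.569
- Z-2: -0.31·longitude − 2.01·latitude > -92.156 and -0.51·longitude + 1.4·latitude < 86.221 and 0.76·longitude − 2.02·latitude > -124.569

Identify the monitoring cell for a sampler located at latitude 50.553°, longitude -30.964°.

Z-11

-0.31·-30.964 − 2.01·50.553 = -92.013, which is > -92.156
-0.51·-30.964 + 1.4·50.553 = 86.566, which is > 86.221
0.76·-30.964 − 2.02·50.553 = -125.650, which is < -124.569
This sign pattern matches Z-11.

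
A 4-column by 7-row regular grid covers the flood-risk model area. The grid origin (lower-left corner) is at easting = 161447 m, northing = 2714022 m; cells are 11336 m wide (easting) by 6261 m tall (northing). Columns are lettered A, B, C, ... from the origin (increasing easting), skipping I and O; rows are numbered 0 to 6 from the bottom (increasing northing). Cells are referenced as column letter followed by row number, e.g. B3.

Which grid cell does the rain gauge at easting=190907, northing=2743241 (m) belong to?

Column index: ⌊(190907 − 161447) / 11336⌋ = ⌊2.599⌋ = 2 → column C
Row offset from origin: ⌊(2743241 − 2714022) / 6261⌋ = ⌊4.667⌋ = 4 → row 4

C4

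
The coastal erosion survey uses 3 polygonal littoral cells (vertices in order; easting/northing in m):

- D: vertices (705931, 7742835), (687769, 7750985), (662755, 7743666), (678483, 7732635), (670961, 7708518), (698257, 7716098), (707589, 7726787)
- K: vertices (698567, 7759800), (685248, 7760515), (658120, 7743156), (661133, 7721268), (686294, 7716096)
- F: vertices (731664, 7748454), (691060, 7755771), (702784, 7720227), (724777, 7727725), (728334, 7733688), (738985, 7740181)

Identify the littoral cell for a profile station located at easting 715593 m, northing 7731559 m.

F

Cast a ray rightward from (715593, 7731559). For each polygon, the edges (by vertex number in listed order) whose endpoints lie on opposite sides of northing = 7731559, where each meets that height, and whether that is right or left of the point:
D: 4–5 at easting≈678147.4 (left), 7–1 at easting≈707096.0 (left) → 0 crossings.
K: 3–4 at easting≈659716.4 (left), 5–1 at easting≈690636.3 (left) → 0 crossings.
F: 2–3 at easting≈699046.2 (left), 4–5 at easting≈727064.0 (right) → 1 crossing.
Only F has an odd count, so the point is inside F.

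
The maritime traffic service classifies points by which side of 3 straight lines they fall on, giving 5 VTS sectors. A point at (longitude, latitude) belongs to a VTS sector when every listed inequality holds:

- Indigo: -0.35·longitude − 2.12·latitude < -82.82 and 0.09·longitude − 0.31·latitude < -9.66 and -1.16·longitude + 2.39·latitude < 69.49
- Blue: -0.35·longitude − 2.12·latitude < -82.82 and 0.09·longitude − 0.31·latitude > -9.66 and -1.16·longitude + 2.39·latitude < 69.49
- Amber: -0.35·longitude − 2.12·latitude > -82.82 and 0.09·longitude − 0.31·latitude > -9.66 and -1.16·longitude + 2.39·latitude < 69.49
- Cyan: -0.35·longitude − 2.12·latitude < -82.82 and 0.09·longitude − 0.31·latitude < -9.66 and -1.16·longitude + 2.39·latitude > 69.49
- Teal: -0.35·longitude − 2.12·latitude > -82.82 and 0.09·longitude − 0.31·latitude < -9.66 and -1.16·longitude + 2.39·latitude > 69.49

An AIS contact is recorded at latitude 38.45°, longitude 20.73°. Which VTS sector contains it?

-0.35·20.73 − 2.12·38.45 = -88.770, which is < -82.82
0.09·20.73 − 0.31·38.45 = -10.054, which is < -9.66
-1.16·20.73 + 2.39·38.45 = 67.849, which is < 69.49
This sign pattern matches Indigo.

Indigo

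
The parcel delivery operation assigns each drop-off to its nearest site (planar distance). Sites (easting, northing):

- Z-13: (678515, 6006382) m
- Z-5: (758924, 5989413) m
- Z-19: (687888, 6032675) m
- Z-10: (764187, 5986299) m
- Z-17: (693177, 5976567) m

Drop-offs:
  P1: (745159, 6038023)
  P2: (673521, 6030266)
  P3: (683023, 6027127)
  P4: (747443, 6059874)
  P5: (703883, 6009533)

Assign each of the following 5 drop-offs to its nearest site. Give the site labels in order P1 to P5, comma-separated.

P1 → Z-5 (d²=2552407325.00)
P2 → Z-19 (d²=212213970.00)
P3 → Z-19 (d²=54448529.00)
P4 → Z-19 (d²=4286583626.00)
P5 → Z-13 (d²=653464225.00)

Z-5, Z-19, Z-19, Z-19, Z-13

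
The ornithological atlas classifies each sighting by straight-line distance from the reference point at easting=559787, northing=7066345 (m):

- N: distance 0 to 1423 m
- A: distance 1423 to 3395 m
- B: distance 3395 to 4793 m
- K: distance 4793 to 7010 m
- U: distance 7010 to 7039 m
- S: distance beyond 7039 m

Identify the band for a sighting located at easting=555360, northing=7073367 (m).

S

Distance = √((555360−559787)² + (7073367−7066345)²) = √(19598329.000 + 49308484.000) = 8301.013 m.
7039 ≤ 8301.013 < ∞ → S.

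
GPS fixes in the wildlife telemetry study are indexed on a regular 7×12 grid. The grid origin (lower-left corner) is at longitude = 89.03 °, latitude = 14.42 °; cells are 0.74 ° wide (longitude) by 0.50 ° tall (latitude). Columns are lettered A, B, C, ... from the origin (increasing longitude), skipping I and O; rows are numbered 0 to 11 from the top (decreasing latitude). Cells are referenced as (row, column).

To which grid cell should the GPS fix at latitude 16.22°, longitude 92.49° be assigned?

(8, E)

Column index: ⌊(92.49 − 89.03) / 0.74⌋ = ⌊4.676⌋ = 4 → column E
Row offset from origin: ⌊(16.22 − 14.42) / 0.50⌋ = ⌊3.600⌋ = 3 → row 8 (counted from top)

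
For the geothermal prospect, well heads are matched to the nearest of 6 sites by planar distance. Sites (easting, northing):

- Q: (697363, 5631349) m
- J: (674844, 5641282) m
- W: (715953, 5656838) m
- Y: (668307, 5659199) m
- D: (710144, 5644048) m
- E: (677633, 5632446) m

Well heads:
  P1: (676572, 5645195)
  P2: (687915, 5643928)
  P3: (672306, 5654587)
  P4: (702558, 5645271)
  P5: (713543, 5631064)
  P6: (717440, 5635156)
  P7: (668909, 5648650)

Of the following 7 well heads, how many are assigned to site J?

P1 → J
P2 → J
P3 → Y
P4 → D
P5 → D
P6 → D
P7 → J
3 of the 7 go to J.

3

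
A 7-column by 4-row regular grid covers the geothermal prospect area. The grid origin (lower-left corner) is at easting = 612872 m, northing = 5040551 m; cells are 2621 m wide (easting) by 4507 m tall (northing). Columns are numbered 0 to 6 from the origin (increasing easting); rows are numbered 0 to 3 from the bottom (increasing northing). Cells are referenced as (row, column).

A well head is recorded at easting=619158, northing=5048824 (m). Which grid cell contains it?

Column index: ⌊(619158 − 612872) / 2621⌋ = ⌊2.398⌋ = 2
Row offset from origin: ⌊(5048824 − 5040551) / 4507⌋ = ⌊1.836⌋ = 1 → row 1

(1, 2)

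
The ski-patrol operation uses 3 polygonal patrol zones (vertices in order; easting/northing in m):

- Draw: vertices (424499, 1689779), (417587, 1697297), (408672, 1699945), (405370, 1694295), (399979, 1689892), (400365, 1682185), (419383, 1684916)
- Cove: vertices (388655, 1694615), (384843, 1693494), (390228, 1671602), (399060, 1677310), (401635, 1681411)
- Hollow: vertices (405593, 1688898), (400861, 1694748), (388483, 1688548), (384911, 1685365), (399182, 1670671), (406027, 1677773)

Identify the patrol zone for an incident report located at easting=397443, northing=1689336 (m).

Hollow

Cast a ray rightward from (397443, 1689336). For each polygon, the edges (by vertex number in listed order) whose endpoints lie on opposite sides of northing = 1689336, where each meets that height, and whether that is right or left of the point:
Draw: 5–6 at easting≈400006.8 (right), 7–1 at easting≈424033.0 (right) → 2 crossings.
Cove: 2–3 at easting≈385865.8 (left), 5–1 at easting≈393844.4 (left) → 0 crossings.
Hollow: 1–2 at easting≈405238.7 (right), 2–3 at easting≈390056.2 (left) → 1 crossing.
Only Hollow has an odd count, so the point is inside Hollow.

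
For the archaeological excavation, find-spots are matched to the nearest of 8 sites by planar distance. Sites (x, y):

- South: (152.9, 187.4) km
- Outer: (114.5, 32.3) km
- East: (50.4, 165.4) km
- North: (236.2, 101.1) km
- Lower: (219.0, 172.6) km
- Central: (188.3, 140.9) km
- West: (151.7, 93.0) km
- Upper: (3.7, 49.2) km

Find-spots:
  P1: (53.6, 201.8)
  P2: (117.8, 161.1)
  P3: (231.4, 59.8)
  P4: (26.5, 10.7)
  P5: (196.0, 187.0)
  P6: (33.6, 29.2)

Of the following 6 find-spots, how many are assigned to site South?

P1 → East
P2 → South
P3 → North
P4 → Upper
P5 → Lower
P6 → Upper
1 of the 6 goes to South.

1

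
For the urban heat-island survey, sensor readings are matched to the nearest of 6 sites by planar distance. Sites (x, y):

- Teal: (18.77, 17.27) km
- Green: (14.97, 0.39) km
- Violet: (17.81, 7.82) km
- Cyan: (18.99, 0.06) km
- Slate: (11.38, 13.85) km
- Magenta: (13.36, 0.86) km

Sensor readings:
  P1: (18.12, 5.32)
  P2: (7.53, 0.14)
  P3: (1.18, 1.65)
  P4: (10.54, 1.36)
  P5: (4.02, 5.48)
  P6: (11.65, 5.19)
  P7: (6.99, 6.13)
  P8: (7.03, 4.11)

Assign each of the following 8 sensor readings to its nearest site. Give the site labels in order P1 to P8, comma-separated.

P1 → Violet (d²=6.35)
P2 → Magenta (d²=34.51)
P3 → Magenta (d²=148.98)
P4 → Magenta (d²=8.20)
P5 → Magenta (d²=108.58)
P6 → Magenta (d²=21.67)
P7 → Magenta (d²=68.35)
P8 → Magenta (d²=50.63)

Violet, Magenta, Magenta, Magenta, Magenta, Magenta, Magenta, Magenta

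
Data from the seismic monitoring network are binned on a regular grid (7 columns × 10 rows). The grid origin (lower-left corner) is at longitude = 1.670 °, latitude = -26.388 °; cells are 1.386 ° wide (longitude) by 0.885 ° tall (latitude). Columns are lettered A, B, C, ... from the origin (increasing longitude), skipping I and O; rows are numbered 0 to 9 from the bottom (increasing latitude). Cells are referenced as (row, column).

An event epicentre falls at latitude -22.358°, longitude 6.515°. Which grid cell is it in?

Column index: ⌊(6.515 − 1.670) / 1.386⌋ = ⌊3.496⌋ = 3 → column D
Row offset from origin: ⌊(-22.358 − -26.388) / 0.885⌋ = ⌊4.554⌋ = 4 → row 4

(4, D)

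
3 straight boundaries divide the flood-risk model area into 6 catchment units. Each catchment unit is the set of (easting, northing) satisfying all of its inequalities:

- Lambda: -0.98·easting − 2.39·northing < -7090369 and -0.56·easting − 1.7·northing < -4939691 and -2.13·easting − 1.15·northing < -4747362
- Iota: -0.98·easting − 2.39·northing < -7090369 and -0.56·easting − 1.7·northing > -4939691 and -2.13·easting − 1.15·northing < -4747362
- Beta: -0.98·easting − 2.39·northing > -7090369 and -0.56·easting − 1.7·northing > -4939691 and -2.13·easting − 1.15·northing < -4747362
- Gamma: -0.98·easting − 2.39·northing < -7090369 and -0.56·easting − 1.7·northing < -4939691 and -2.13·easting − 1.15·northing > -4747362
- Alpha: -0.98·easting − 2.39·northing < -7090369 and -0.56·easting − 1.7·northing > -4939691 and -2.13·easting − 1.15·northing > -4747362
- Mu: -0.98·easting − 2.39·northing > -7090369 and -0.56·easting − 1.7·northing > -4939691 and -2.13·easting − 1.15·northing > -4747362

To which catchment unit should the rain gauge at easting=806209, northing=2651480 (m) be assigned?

-0.98·806209 − 2.39·2651480 = -7127122.020, which is < -7090369
-0.56·806209 − 1.7·2651480 = -4958993.040, which is < -4939691
-2.13·806209 − 1.15·2651480 = -4766427.170, which is < -4747362
This sign pattern matches Lambda.

Lambda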